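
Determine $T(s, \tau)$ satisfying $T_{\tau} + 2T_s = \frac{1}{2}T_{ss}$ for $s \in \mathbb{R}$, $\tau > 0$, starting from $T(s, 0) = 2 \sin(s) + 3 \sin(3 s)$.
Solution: Change to a moving frame: let $\eta = s - 2\tau$, $\sigma = \tau$ and write $T(s,\tau) = u(\eta,\sigma)$.
By the chain rule $T_{\tau} = u_{\sigma} - 2u_{\eta}$, $T_s = u_{\eta}$, $T_{ss} = u_{\eta\eta}$.
Then $T_{\tau} + 2T_s = u_{\sigma}$: the advection term cancels and the PDE becomes the heat equation $u_{\sigma} = \frac{1}{2}u_{\eta\eta}$ on $\eta \in \mathbb{R}$.
Initial data: $u(\eta,0) = T(\eta,0) = 2 \sin(\eta) + 3 \sin(3 \eta)$.
On $\eta \in \mathbb{R}$ each mode satisfies $(\sin(n\eta))'' = -n^2 \sin(n\eta)$, so $e^{-n^2\sigma/2} \sin(n\eta)$ solves the heat equation; by superposition $u(\eta,\sigma) = \sum c_n e^{-n^2\sigma/2} \sin(n\eta)$.
Reading off the coefficients: $c_1=2, c_3=3$, so $u(\eta,\sigma) = 2 e^{-\sigma/2} \sin(\eta) + 3 e^{-9 \sigma/2} \sin(3 \eta)$.
Substituting back $\eta = s - 2\tau$, $\sigma = \tau$: $T(s,\tau) = u(s - 2\tau, \tau)$.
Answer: $T(s, \tau) = -2 e^{-\tau/2} \sin(2 \tau - s) - 3 e^{-9 \tau/2} \sin(6 \tau - 3 s)$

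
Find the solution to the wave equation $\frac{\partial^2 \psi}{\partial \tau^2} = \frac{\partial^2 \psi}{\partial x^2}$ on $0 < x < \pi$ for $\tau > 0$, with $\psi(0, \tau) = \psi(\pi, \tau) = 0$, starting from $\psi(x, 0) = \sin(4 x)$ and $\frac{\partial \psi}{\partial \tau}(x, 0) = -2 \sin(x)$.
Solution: Separating variables: $\psi = \sum [A_n \cos(\omega_n \tau) + B_n \sin(\omega_n \tau)] \sin(nx)$, $\omega_n = n$. From ICs ($B_n$ = velocity coefficient / $\omega_n$): $A_4=1, B_1=-2$.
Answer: $\psi(x, \tau) = -2 \sin(\tau) \sin(x) + \sin(4 x) \cos(4 \tau)$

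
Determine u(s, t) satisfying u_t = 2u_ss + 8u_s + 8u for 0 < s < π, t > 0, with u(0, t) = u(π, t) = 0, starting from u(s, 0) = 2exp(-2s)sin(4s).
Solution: Substitute u = exp(-2s)w.
Then u_s = exp(-2s)(w_s - 2w), u_ss = exp(-2s)(w_ss - 4w_s + 4w), u_t = exp(-2s)w_t; substituting and dividing by exp(-2s), the lower-order terms cancel: w_t = 2w_ss (standard heat equation).
Data for w: w(s,0) = exp(2s)u(s,0) = 2sin(4s). The boundary conditions carry over: w(0,t) = w(π,t) = 0.
Separating variables: w = Σ c_n exp(-2n²t) sin(ns). From w(s,0) = 2sin(4s): c_4=2.
So w(s,t) = 2exp(-32t)sin(4s), and u(s,t) = exp(-2s)w(s,t).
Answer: u(s, t) = 2exp(-2s)exp(-32t)sin(4s)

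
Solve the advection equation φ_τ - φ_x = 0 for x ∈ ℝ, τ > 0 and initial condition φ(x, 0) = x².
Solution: By characteristics (dx/dτ = -1), φ(x,τ) = f(x + τ) with f = φ(·, 0).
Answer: φ(x, τ) = x² + 2xτ + τ²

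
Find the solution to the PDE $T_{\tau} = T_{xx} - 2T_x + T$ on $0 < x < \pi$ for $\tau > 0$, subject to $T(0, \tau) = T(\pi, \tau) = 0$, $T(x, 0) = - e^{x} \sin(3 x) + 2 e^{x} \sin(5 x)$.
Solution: Substitute $T = e^{x}u$.
Then $T_x = e^{x}(u_x + u)$, $T_{xx} = e^{x}(u_{xx} + 2u_x + u)$, $T_{\tau} = e^{x}u_{\tau}$; substituting and dividing by $e^{x}$, the lower-order terms cancel: $u_{\tau} = u_{xx}$ (standard heat equation).
Data for $u$: $u(x,0) = e^{-x}T(x,0) = - \sin(3 x) + 2 \sin(5 x)$. The boundary conditions carry over: $u(0,\tau) = u(\pi,\tau) = 0$.
Separating variables: $u = \sum c_n e^{-n^2\tau} \sin(nx)$. From $u(x,0) = - \sin(3 x) + 2 \sin(5 x)$: $c_3=-1, c_5=2$.
So $u(x,\tau) = - e^{-9 \tau} \sin(3 x) + 2 e^{-25 \tau} \sin(5 x)$, and $T(x,\tau) = e^{x}u(x,\tau)$.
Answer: $T(x, \tau) = - e^{-9 \tau} e^{x} \sin(3 x) + 2 e^{-25 \tau} e^{x} \sin(5 x)$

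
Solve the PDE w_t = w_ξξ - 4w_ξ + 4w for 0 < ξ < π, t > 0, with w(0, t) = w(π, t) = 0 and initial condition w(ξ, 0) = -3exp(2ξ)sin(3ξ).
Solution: Substitute w = exp(2ξ)u.
Then w_ξ = exp(2ξ)(u_ξ + 2u), w_ξξ = exp(2ξ)(u_ξξ + 4u_ξ + 4u), w_t = exp(2ξ)u_t; substituting and dividing by exp(2ξ), the lower-order terms cancel: u_t = u_ξξ (standard heat equation).
Data for u: u(ξ,0) = exp(-2ξ)w(ξ,0) = -3sin(3ξ). The boundary conditions carry over: u(0,t) = u(π,t) = 0.
Separating variables: u = Σ c_n exp(-n²t) sin(nξ). From u(ξ,0) = -3sin(3ξ): c_3=-3.
So u(ξ,t) = -3exp(-9t)sin(3ξ), and w(ξ,t) = exp(2ξ)u(ξ,t).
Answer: w(ξ, t) = -3exp(-9t)exp(2ξ)sin(3ξ)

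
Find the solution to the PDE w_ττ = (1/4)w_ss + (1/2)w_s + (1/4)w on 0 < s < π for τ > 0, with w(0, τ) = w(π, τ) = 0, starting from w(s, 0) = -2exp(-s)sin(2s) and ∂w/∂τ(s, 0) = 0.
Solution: Substitute w = exp(-s)u.
Then w_s = exp(-s)(u_s - u), w_ss = exp(-s)(u_ss - 2u_s + u), w_ττ = exp(-s)u_ττ; substituting and dividing by exp(-s), the lower-order terms cancel: u_ττ = (1/4)u_ss (standard wave equation).
Data for u: u(s,0) = exp(s)w(s,0) = -2sin(2s); u_τ(s,0) = exp(s)w_τ(s,0) = 0. The boundary conditions carry over: u(0,τ) = u(π,τ) = 0.
Separating variables: u = Σ [A_n cos(ω_n τ) + B_n sin(ω_n τ)] sin(ns), ω_n = n/2. From ICs: A_2=-2.
So u(s,τ) = -2sin(2s)cos(τ), and w(s,τ) = exp(-s)u(s,τ).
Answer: w(s, τ) = -2exp(-s)sin(2s)cos(τ)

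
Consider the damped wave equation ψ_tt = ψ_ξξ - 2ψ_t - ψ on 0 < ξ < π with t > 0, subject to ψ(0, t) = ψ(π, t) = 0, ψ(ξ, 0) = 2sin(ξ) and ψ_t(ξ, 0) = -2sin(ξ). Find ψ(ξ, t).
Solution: Substitute ψ = exp(-t)u, i.e. u = exp(t)ψ.
By the product rule, ψ_t = exp(-t)(u_t - u), ψ_tt = exp(-t)(u_tt - 2u_t + u), ψ_ξξ = exp(-t)u_ξξ.
Substituting into the PDE and dividing by exp(-t): u_tt - 2u_t + u = u_ξξ - 2(u_t - u) - u.
The lower-order terms cancel, leaving the standard wave equation u_tt = u_ξξ.
Initial data for u: u(ξ,0) = ψ(ξ,0) = 2sin(ξ); u_t(ξ,0) = ψ_t(ξ,0) + ψ(ξ,0) = 0. The boundary conditions carry over: u(0,t) = u(π,t) = 0.
Solve for u:
  Using separation of variables u = X(ξ)T(t):
  Eigenfunctions: sin(nξ), n = 1, 2, 3, ...
  General solution: u(ξ, t) = Σ [A_n cos(n t) + B_n sin(n t)] sin(nξ)
  From u(ξ,0) = 2sin(ξ): A_1=2. From u_t(ξ,0) = 0: all B_n = 0.
Hence u(ξ,t) = 2sin(ξ)cos(t).
Transform back: ψ(ξ,t) = exp(-t)u(ξ,t).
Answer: ψ(ξ, t) = 2exp(-t)sin(ξ)cos(t)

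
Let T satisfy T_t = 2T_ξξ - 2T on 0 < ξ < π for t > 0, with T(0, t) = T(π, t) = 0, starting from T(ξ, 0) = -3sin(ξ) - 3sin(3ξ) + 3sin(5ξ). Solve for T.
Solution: Substitute T = exp(-2t)u, i.e. u = exp(2t)T.
By the product rule, T_t = exp(-2t)(u_t - 2u), T_ξξ = exp(-2t)u_ξξ.
Substituting into the PDE and dividing by exp(-2t): u_t - 2u = 2u_ξξ - 2u.
The lower-order terms cancel, leaving the standard heat equation u_t = 2u_ξξ.
Initial data for u: u(ξ,0) = T(ξ,0) = -3sin(ξ) - 3sin(3ξ) + 3sin(5ξ). The boundary conditions carry over: u(0,t) = u(π,t) = 0.
Solve for u:
  Using separation of variables u = X(ξ)G(t):
  Eigenfunctions: sin(nξ), n = 1, 2, 3, ...
  General solution: u(ξ, t) = Σ c_n sin(nξ) exp(-2n² t)
  Matching u(ξ,0) = -3sin(ξ) - 3sin(3ξ) + 3sin(5ξ) term by term: c_1=-3, c_3=-3, c_5=3.
Hence u(ξ,t) = -3exp(-2t)sin(ξ) - 3exp(-18t)sin(3ξ) + 3exp(-50t)sin(5ξ).
Transform back: T(ξ,t) = exp(-2t)u(ξ,t).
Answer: T(ξ, t) = -3exp(-4t)sin(ξ) - 3exp(-20t)sin(3ξ) + 3exp(-52t)sin(5ξ)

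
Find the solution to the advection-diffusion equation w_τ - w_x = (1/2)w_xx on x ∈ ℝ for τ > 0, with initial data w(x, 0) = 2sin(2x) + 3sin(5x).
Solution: Change to a moving frame: let η = x + τ, σ = τ and write w(x,τ) = u(η,σ).
By the chain rule w_τ = u_σ + u_η, w_x = u_η, w_xx = u_ηη.
Then w_τ - w_x = u_σ: the advection term cancels and the PDE becomes the heat equation u_σ = (1/2)u_ηη on η ∈ ℝ.
Initial data: u(η,0) = w(η,0) = 2sin(2η) + 3sin(5η).
On η ∈ ℝ each mode satisfies (sin(nη))″ = -n² sin(nη), so exp(-n²σ/2) sin(nη) solves the heat equation; by superposition u(η,σ) = Σ c_n exp(-n²σ/2) sin(nη).
Reading off the coefficients: c_2=2, c_5=3, so u(η,σ) = 2exp(-2σ)sin(2η) + 3exp(-25σ/2)sin(5η).
Substituting back η = x + τ, σ = τ: w(x,τ) = u(x + τ, τ).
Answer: w(x, τ) = 2exp(-2τ)sin(2x + 2τ) + 3exp(-25τ/2)sin(5x + 5τ)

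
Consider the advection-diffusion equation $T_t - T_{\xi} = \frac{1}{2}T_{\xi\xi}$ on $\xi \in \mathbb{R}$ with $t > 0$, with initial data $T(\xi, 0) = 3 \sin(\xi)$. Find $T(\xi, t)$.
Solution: Change to a moving frame: let $\eta = \xi + t$, $\sigma = t$ and write $T(\xi,t) = u(\eta,\sigma)$.
By the chain rule $T_t = u_{\sigma} + u_{\eta}$, $T_{\xi} = u_{\eta}$, $T_{\xi\xi} = u_{\eta\eta}$.
Then $T_t - T_{\xi} = u_{\sigma}$: the advection term cancels and the PDE becomes the heat equation $u_{\sigma} = \frac{1}{2}u_{\eta\eta}$ on $\eta \in \mathbb{R}$.
Initial data: $u(\eta,0) = T(\eta,0) = 3 \sin(\eta)$.
On $\eta \in \mathbb{R}$ each mode satisfies $(\sin(n\eta))'' = -n^2 \sin(n\eta)$, so $e^{-n^2\sigma/2} \sin(n\eta)$ solves the heat equation; by superposition $u(\eta,\sigma) = \sum c_n e^{-n^2\sigma/2} \sin(n\eta)$.
Reading off the coefficients: $c_1=3$, so $u(\eta,\sigma) = 3 e^{-\sigma/2} \sin(\eta)$.
Substituting back $\eta = \xi + t$, $\sigma = t$: $T(\xi,t) = u(\xi + t, t)$.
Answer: $T(\xi, t) = 3 e^{-t/2} \sin(\xi + t)$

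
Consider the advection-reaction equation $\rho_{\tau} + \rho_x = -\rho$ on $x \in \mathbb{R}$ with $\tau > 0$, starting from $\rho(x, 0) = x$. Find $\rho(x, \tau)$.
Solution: Substitute $\rho = e^{-\tau}u$.
Then $\rho_{\tau} = e^{-\tau}(u_{\tau} - u)$, $\rho_x = e^{-\tau}u_x$; substituting and dividing by $e^{-\tau}$, the lower-order terms cancel: $u_{\tau} + u_x = 0$ (standard advection equation).
Data for $u$: $u(x,0) = \rho(x,0) = x$.
By characteristics ($dx/d\tau = 1$), $u(x,\tau) = f(x - \tau)$ with $f = u( \cdot , 0)$.
So $u(x,\tau) = x - \tau$, and $\rho(x,\tau) = e^{-\tau}u(x,\tau)$.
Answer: $\rho(x, \tau) = - \tau e^{-\tau} + x e^{-\tau}$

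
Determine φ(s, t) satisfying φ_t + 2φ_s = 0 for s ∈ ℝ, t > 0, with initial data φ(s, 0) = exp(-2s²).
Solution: By characteristics (ds/dt = 2), φ(s,t) = f(s - 2t) with f = φ(·, 0).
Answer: φ(s, t) = exp(-2(s - 2t)²)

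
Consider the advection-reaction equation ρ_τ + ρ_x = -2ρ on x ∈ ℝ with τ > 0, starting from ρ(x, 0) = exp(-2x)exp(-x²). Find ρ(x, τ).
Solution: Substitute ρ = exp(-2x)u, i.e. u = exp(2x)ρ.
By the product rule, ρ_x = exp(-2x)(u_x - 2u), ρ_τ = exp(-2x)u_τ.
Substituting into the PDE and dividing by exp(-2x): u_τ + (u_x - 2u) = -2u.
The lower-order terms cancel, leaving the standard advection equation u_τ + u_x = 0.
Initial data for u: u(x,0) = exp(2x)ρ(x,0) = exp(-x²).
Solve for u:
  By method of characteristics (waves move right with speed 1):
  Along characteristics x - τ = const, u is constant, so u(x,τ) = f(x - τ) with f = u(·, 0).
Hence u(x,τ) = exp(-(x - τ)²).
Transform back: ρ(x,τ) = exp(-2x)u(x,τ).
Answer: ρ(x, τ) = exp(-2x)exp(-(x - τ)²)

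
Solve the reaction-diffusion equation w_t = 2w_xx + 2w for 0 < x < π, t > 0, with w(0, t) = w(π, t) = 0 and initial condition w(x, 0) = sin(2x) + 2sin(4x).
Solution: Substitute w = exp(2t)u.
Then w_t = exp(2t)(u_t + 2u), w_xx = exp(2t)u_xx; substituting and dividing by exp(2t), the lower-order terms cancel: u_t = 2u_xx (standard heat equation).
Data for u: u(x,0) = w(x,0) = sin(2x) + 2sin(4x). The boundary conditions carry over: u(0,t) = u(π,t) = 0.
Separating variables: u = Σ c_n exp(-2n²t) sin(nx). From u(x,0) = sin(2x) + 2sin(4x): c_2=1, c_4=2.
So u(x,t) = exp(-8t)sin(2x) + 2exp(-32t)sin(4x), and w(x,t) = exp(2t)u(x,t).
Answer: w(x, t) = exp(-6t)sin(2x) + 2exp(-30t)sin(4x)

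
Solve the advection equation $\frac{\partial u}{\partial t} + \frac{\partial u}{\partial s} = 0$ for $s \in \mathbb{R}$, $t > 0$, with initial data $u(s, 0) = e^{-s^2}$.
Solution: By method of characteristics (waves move right with speed 1):
Along characteristics $s - t =$ const, $u$ is constant, so $u(s,t) = f(s - t)$ with $f = u( \cdot , 0)$.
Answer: $u(s, t) = e^{-(s - t)^2}$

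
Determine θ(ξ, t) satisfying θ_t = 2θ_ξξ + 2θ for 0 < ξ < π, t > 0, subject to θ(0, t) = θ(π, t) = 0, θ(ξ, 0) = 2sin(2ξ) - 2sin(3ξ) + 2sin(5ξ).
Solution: Substitute θ = exp(2t)u.
Then θ_t = exp(2t)(u_t + 2u), θ_ξξ = exp(2t)u_ξξ; substituting and dividing by exp(2t), the lower-order terms cancel: u_t = 2u_ξξ (standard heat equation).
Data for u: u(ξ,0) = θ(ξ,0) = 2sin(2ξ) - 2sin(3ξ) + 2sin(5ξ). The boundary conditions carry over: u(0,t) = u(π,t) = 0.
Separating variables: u = Σ c_n exp(-2n²t) sin(nξ). From u(ξ,0) = 2sin(2ξ) - 2sin(3ξ) + 2sin(5ξ): c_2=2, c_3=-2, c_5=2.
So u(ξ,t) = 2exp(-8t)sin(2ξ) - 2exp(-18t)sin(3ξ) + 2exp(-50t)sin(5ξ), and θ(ξ,t) = exp(2t)u(ξ,t).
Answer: θ(ξ, t) = 2exp(-6t)sin(2ξ) - 2exp(-16t)sin(3ξ) + 2exp(-48t)sin(5ξ)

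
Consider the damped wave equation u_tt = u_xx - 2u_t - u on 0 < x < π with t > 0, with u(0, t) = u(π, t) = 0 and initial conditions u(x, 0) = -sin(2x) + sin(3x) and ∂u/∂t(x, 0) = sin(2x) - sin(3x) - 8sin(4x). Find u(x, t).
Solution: Substitute u = exp(-t)w, i.e. w = exp(t)u.
By the product rule, u_t = exp(-t)(w_t - w), u_tt = exp(-t)(w_tt - 2w_t + w), u_xx = exp(-t)w_xx.
Substituting into the PDE and dividing by exp(-t): w_tt - 2w_t + w = w_xx - 2(w_t - w) - w.
The lower-order terms cancel, leaving the standard wave equation w_tt = w_xx.
Initial data for w: w(x,0) = u(x,0) = -sin(2x) + sin(3x); w_t(x,0) = u_t(x,0) + u(x,0) = -8sin(4x). The boundary conditions carry over: w(0,t) = w(π,t) = 0.
Solve for w:
  Using separation of variables w = X(x)T(t):
  Eigenfunctions: sin(nx), n = 1, 2, 3, ...
  General solution: w(x, t) = Σ [A_n cos(n t) + B_n sin(n t)] sin(nx)
  From w(x,0) = -sin(2x) + sin(3x): A_2=-1, A_3=1. From w_t(x,0) = -8sin(4x), using w_t(x,0) = Σ ω_n B_n sin(nx) with ω_n = n: B_4 = (-8)/4 = -2.
Hence w(x,t) = -2sin(4t)sin(4x) - sin(2x)cos(2t) + sin(3x)cos(3t).
Transform back: u(x,t) = exp(-t)w(x,t).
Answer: u(x, t) = -2exp(-t)sin(4t)sin(4x) - exp(-t)sin(2x)cos(2t) + exp(-t)sin(3x)cos(3t)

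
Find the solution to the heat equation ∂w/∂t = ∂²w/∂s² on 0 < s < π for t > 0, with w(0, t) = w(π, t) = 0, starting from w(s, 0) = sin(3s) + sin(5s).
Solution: Using separation of variables w = X(s)T(t):
Eigenfunctions: sin(ns), n = 1, 2, 3, ...
General solution: w(s, t) = Σ c_n sin(ns) exp(-n² t)
Matching w(s,0) = sin(3s) + sin(5s) term by term: c_3=1, c_5=1.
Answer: w(s, t) = exp(-9t)sin(3s) + exp(-25t)sin(5s)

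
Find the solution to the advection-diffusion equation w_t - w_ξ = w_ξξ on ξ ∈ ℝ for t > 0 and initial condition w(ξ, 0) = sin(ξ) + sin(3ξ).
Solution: Moving frame: η = ξ + t, σ = t, w = u(η,σ), so w_t = u_σ + u_η and w_ξξ = u_ηη.
Hence w_t - w_ξ = u_σ and the PDE becomes the heat equation u_σ = u_ηη on η ∈ ℝ.
Initial data: u(η,0) = w(η,0) = sin(η) + sin(3η). Each mode sin(nη) decays as exp(-n²σ) on ℝ, so u(η,σ) = Σ c_n exp(-n²σ) sin(nη) with c_1=1, c_3=1: u(η,σ) = exp(-σ)sin(η) + exp(-9σ)sin(3η).
Substituting back: w(ξ,t) = u(ξ + t, t).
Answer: w(ξ, t) = exp(-t)sin(t + ξ) + exp(-9t)sin(3t + 3ξ)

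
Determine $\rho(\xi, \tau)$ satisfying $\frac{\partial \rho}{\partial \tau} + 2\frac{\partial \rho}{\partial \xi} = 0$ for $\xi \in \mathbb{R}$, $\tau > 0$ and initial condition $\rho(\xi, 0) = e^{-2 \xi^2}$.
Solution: By method of characteristics (waves move right with speed 2):
Along characteristics $\xi - 2\tau =$ const, $\rho$ is constant, so $\rho(\xi,\tau) = f(\xi - 2\tau)$ with $f = \rho( \cdot , 0)$.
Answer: $\rho(\xi, \tau) = e^{-2 (-2 \tau + \xi)^2}$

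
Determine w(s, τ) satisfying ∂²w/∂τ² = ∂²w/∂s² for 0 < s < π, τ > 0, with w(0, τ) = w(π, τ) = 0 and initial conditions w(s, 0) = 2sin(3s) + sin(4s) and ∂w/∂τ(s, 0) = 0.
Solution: Separating variables: w = Σ [A_n cos(ω_n τ) + B_n sin(ω_n τ)] sin(ns), ω_n = n. From ICs: A_3=2, A_4=1.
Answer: w(s, τ) = 2sin(3s)cos(3τ) + sin(4s)cos(4τ)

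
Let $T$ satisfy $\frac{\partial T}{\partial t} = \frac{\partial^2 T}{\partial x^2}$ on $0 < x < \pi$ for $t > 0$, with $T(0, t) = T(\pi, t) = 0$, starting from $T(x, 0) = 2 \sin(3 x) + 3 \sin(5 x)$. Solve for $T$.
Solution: Using separation of variables $T = X(x)G(t)$:
Eigenfunctions: $\sin(nx)$, $n = 1, 2, 3, \ldots$
General solution: $T(x, t) = \sum c_n \sin(nx) e^{-n^2 t}$
Matching $T(x,0) = 2 \sin(3 x) + 3 \sin(5 x)$ term by term: $c_3=2, c_5=3$.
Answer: $T(x, t) = 2 e^{-9 t} \sin(3 x) + 3 e^{-25 t} \sin(5 x)$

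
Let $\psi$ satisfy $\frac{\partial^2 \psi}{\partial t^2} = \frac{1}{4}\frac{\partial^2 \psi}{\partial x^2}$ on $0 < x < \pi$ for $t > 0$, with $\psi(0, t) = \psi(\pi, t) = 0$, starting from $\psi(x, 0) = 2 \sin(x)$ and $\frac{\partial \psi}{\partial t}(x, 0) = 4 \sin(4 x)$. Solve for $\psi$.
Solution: Separating variables: $\psi = \sum [A_n \cos(\omega_n t) + B_n \sin(\omega_n t)] \sin(nx)$, $\omega_n = n/2$. From ICs ($B_n$ = velocity coefficient / $\omega_n$): $A_1=2, B_4=2$.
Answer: $\psi(x, t) = 2 \sin(2 t) \sin(4 x) + 2 \sin(x) \cos(t/2)$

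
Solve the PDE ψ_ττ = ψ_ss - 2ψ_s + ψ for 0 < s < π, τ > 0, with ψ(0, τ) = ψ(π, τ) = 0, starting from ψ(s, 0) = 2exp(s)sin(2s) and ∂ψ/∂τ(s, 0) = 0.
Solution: Substitute ψ = exp(s)u.
Then ψ_s = exp(s)(u_s + u), ψ_ss = exp(s)(u_ss + 2u_s + u), ψ_ττ = exp(s)u_ττ; substituting and dividing by exp(s), the lower-order terms cancel: u_ττ = u_ss (standard wave equation).
Data for u: u(s,0) = exp(-s)ψ(s,0) = 2sin(2s); u_τ(s,0) = exp(-s)ψ_τ(s,0) = 0. The boundary conditions carry over: u(0,τ) = u(π,τ) = 0.
Separating variables: u = Σ [A_n cos(ω_n τ) + B_n sin(ω_n τ)] sin(ns), ω_n = n. From ICs: A_2=2.
So u(s,τ) = 2sin(2s)cos(2τ), and ψ(s,τ) = exp(s)u(s,τ).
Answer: ψ(s, τ) = 2exp(s)sin(2s)cos(2τ)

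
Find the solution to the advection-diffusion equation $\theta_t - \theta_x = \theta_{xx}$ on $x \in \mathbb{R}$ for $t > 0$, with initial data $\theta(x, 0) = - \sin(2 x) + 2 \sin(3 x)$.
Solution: Moving frame: $\eta = x + t$, $\sigma = t$, $\theta = u(\eta,\sigma)$, so $\theta_t = u_{\sigma} + u_{\eta}$ and $\theta_{xx} = u_{\eta\eta}$.
Hence $\theta_t - \theta_x = u_{\sigma}$ and the PDE becomes the heat equation $u_{\sigma} = u_{\eta\eta}$ on $\eta \in \mathbb{R}$.
Initial data: $u(\eta,0) = \theta(\eta,0) = - \sin(2 \eta) + 2 \sin(3 \eta)$. Each mode $\sin(n\eta)$ decays as $e^{-n^2\sigma}$ on $\mathbb{R}$, so $u(\eta,\sigma) = \sum c_n e^{-n^2\sigma} \sin(n\eta)$ with $c_2=-1, c_3=2$: $u(\eta,\sigma) = - e^{-4 \sigma} \sin(2 \eta) + 2 e^{-9 \sigma} \sin(3 \eta)$.
Substituting back: $\theta(x,t) = u(x + t, t)$.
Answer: $\theta(x, t) = - e^{-4 t} \sin(2 t + 2 x) + 2 e^{-9 t} \sin(3 t + 3 x)$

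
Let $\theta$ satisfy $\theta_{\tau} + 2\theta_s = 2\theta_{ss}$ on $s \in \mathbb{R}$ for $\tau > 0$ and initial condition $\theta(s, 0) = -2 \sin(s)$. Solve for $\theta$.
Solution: Moving frame: $\eta = s - 2\tau$, $\sigma = \tau$, $\theta = u(\eta,\sigma)$, so $\theta_{\tau} = u_{\sigma} - 2u_{\eta}$ and $\theta_{ss} = u_{\eta\eta}$.
Hence $\theta_{\tau} + 2\theta_s = u_{\sigma}$ and the PDE becomes the heat equation $u_{\sigma} = 2u_{\eta\eta}$ on $\eta \in \mathbb{R}$.
Initial data: $u(\eta,0) = \theta(\eta,0) = -2 \sin(\eta)$. Each mode $\sin(n\eta)$ decays as $e^{-2n^2\sigma}$ on $\mathbb{R}$, so $u(\eta,\sigma) = \sum c_n e^{-2n^2\sigma} \sin(n\eta)$ with $c_1=-2$: $u(\eta,\sigma) = -2 e^{-2 \sigma} \sin(\eta)$.
Substituting back: $\theta(s,\tau) = u(s - 2\tau, \tau)$.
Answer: $\theta(s, \tau) = 2 e^{-2 \tau} \sin(2 \tau - s)$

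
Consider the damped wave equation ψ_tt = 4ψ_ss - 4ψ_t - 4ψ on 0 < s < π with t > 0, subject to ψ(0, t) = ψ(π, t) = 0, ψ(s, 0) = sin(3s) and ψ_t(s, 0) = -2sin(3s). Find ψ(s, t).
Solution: Substitute ψ = exp(-2t)u.
Then ψ_t = exp(-2t)(u_t - 2u), ψ_tt = exp(-2t)(u_tt - 4u_t + 4u), ψ_ss = exp(-2t)u_ss; substituting and dividing by exp(-2t), the lower-order terms cancel: u_tt = 4u_ss (standard wave equation).
Data for u: u(s,0) = ψ(s,0) = sin(3s); u_t(s,0) = ψ_t(s,0) + 2ψ(s,0) = 0. The boundary conditions carry over: u(0,t) = u(π,t) = 0.
Separating variables: u = Σ [A_n cos(ω_n t) + B_n sin(ω_n t)] sin(ns), ω_n = 2n. From ICs: A_3=1.
So u(s,t) = sin(3s)cos(6t), and ψ(s,t) = exp(-2t)u(s,t).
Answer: ψ(s, t) = exp(-2t)sin(3s)cos(6t)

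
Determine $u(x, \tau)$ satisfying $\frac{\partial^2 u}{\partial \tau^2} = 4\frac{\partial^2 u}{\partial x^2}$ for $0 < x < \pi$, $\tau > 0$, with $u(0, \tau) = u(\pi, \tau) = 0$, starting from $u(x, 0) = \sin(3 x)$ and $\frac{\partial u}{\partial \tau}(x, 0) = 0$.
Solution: Separating variables: $u = \sum [A_n \cos(\omega_n \tau) + B_n \sin(\omega_n \tau)] \sin(nx)$, $\omega_n = 2n$. From ICs: $A_3=1$.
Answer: $u(x, \tau) = \sin(3 x) \cos(6 \tau)$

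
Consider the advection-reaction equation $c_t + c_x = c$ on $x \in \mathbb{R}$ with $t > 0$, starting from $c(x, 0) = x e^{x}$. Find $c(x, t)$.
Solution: Substitute $c = e^{x}u$, i.e. $u = e^{-x}c$.
By the product rule, $c_x = e^{x}(u_x + u)$, $c_t = e^{x}u_t$.
Substituting into the PDE and dividing by $e^{x}$: $u_t + (u_x + u) = u$.
The lower-order terms cancel, leaving the standard advection equation $u_t + u_x = 0$.
Initial data for $u$: $u(x,0) = e^{-x}c(x,0) = x$.
Solve for $u$:
  By method of characteristics (waves move right with speed 1):
  Along characteristics $x - t =$ const, $u$ is constant, so $u(x,t) = f(x - t)$ with $f = u( \cdot , 0)$.
Hence $u(x,t) = - t + x$.
Transform back: $c(x,t) = e^{x}u(x,t)$.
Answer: $c(x, t) = - t e^{x} + x e^{x}$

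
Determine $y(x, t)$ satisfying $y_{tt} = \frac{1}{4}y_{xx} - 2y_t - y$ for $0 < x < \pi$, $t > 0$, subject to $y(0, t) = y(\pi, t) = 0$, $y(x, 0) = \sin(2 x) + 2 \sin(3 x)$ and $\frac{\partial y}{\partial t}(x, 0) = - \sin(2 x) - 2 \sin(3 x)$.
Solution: Substitute $y = e^{-t}u$, i.e. $u = e^{t}y$.
By the product rule, $y_t = e^{-t}(u_t - u)$, $y_{tt} = e^{-t}(u_{tt} - 2u_t + u)$, $y_{xx} = e^{-t}u_{xx}$.
Substituting into the PDE and dividing by $e^{-t}$: $u_{tt} - 2u_t + u = \frac{1}{4}u_{xx} - 2(u_t - u) - u$.
The lower-order terms cancel, leaving the standard wave equation $u_{tt} = \frac{1}{4}u_{xx}$.
Initial data for $u$: $u(x,0) = y(x,0) = \sin(2 x) + 2 \sin(3 x)$; $u_t(x,0) = y_t(x,0) + y(x,0) = 0$. The boundary conditions carry over: $u(0,t) = u(\pi,t) = 0$.
Solve for $u$:
  Using separation of variables $u = X(x)T(t)$:
  Eigenfunctions: $\sin(nx)$, $n = 1, 2, 3, \ldots$
  General solution: $u(x, t) = \sum [A_n \cos(n t/2) + B_n \sin(n t/2)] \sin(nx)$
  From $u(x,0) = \sin(2 x) + 2 \sin(3 x)$: $A_2=1, A_3=2$. From $u_t(x,0) = 0$: all $B_n = 0$.
Hence $u(x,t) = \sin(2 x) \cos(t) + 2 \sin(3 x) \cos(3 t/2)$.
Transform back: $y(x,t) = e^{-t}u(x,t)$.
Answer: $y(x, t) = e^{-t} \sin(2 x) \cos(t) + 2 e^{-t} \sin(3 x) \cos(3 t/2)$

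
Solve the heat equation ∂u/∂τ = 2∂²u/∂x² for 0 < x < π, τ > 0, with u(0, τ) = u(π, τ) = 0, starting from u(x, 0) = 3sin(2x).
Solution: Using separation of variables u = X(x)T(τ):
Eigenfunctions: sin(nx), n = 1, 2, 3, ...
General solution: u(x, τ) = Σ c_n sin(nx) exp(-2n² τ)
Matching u(x,0) = 3sin(2x) term by term: c_2=3.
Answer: u(x, τ) = 3exp(-8τ)sin(2x)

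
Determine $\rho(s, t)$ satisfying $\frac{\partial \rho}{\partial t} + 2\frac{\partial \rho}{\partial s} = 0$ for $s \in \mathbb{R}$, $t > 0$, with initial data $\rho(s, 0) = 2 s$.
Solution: By method of characteristics (waves move right with speed 2):
Along characteristics $s - 2t =$ const, $\rho$ is constant, so $\rho(s,t) = f(s - 2t)$ with $f = \rho( \cdot , 0)$.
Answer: $\rho(s, t) = 2 s - 4 t$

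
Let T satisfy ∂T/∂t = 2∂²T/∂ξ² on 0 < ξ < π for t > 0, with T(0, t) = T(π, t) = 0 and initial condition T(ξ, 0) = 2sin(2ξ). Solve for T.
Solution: Using separation of variables T = X(ξ)G(t):
Eigenfunctions: sin(nξ), n = 1, 2, 3, ...
General solution: T(ξ, t) = Σ c_n sin(nξ) exp(-2n² t)
Matching T(ξ,0) = 2sin(2ξ) term by term: c_2=2.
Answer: T(ξ, t) = 2exp(-8t)sin(2ξ)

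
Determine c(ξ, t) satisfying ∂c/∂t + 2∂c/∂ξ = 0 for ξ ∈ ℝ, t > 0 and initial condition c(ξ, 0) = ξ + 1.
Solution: By characteristics (dξ/dt = 2), c(ξ,t) = f(ξ - 2t) with f = c(·, 0).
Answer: c(ξ, t) = -2t + ξ + 1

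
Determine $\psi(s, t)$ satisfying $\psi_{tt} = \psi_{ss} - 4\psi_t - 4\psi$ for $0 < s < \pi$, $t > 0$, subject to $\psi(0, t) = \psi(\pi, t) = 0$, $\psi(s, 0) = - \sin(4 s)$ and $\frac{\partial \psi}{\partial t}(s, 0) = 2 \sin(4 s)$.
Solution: Substitute $\psi = e^{-2t}u$, i.e. $u = e^{2t}\psi$.
By the product rule, $\psi_t = e^{-2t}(u_t - 2u)$, $\psi_{tt} = e^{-2t}(u_{tt} - 4u_t + 4u)$, $\psi_{ss} = e^{-2t}u_{ss}$.
Substituting into the PDE and dividing by $e^{-2t}$: $u_{tt} - 4u_t + 4u = u_{ss} - 4(u_t - 2u) - 4u$.
The lower-order terms cancel, leaving the standard wave equation $u_{tt} = u_{ss}$.
Initial data for $u$: $u(s,0) = \psi(s,0) = - \sin(4 s)$; $u_t(s,0) = \psi_t(s,0) + 2\psi(s,0) = 0$. The boundary conditions carry over: $u(0,t) = u(\pi,t) = 0$.
Solve for $u$:
  Using separation of variables $u = X(s)T(t)$:
  Eigenfunctions: $\sin(ns)$, $n = 1, 2, 3, \ldots$
  General solution: $u(s, t) = \sum [A_n \cos(n t) + B_n \sin(n t)] \sin(ns)$
  From $u(s,0) = - \sin(4 s)$: $A_4=-1$. From $u_t(s,0) = 0$: all $B_n = 0$.
Hence $u(s,t) = - \sin(4 s) \cos(4 t)$.
Transform back: $\psi(s,t) = e^{-2t}u(s,t)$.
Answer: $\psi(s, t) = - e^{-2 t} \sin(4 s) \cos(4 t)$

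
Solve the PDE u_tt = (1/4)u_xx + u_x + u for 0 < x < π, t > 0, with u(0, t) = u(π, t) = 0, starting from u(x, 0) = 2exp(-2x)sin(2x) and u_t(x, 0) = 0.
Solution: Substitute u = exp(-2x)w.
Then u_x = exp(-2x)(w_x - 2w), u_xx = exp(-2x)(w_xx - 4w_x + 4w), u_tt = exp(-2x)w_tt; substituting and dividing by exp(-2x), the lower-order terms cancel: w_tt = (1/4)w_xx (standard wave equation).
Data for w: w(x,0) = exp(2x)u(x,0) = 2sin(2x); w_t(x,0) = exp(2x)u_t(x,0) = 0. The boundary conditions carry over: w(0,t) = w(π,t) = 0.
Separating variables: w = Σ [A_n cos(ω_n t) + B_n sin(ω_n t)] sin(nx), ω_n = n/2. From ICs: A_2=2.
So w(x,t) = 2sin(2x)cos(t), and u(x,t) = exp(-2x)w(x,t).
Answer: u(x, t) = 2exp(-2x)sin(2x)cos(t)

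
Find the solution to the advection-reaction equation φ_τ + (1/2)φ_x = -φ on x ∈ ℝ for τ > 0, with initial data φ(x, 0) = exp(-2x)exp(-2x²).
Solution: Substitute φ = exp(-2x)u.
Then φ_x = exp(-2x)(u_x - 2u), φ_τ = exp(-2x)u_τ; substituting and dividing by exp(-2x), the lower-order terms cancel: u_τ + (1/2)u_x = 0 (standard advection equation).
Data for u: u(x,0) = exp(2x)φ(x,0) = exp(-2x²).
By characteristics (dx/dτ = 1/2), u(x,τ) = f(x - (1/2)τ) with f = u(·, 0).
So u(x,τ) = exp(-2(x - τ/2)²), and φ(x,τ) = exp(-2x)u(x,τ).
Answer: φ(x, τ) = exp(-2x)exp(-2(x - τ/2)²)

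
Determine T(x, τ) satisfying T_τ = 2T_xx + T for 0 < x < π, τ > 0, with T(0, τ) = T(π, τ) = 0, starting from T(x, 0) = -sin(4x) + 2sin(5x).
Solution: Substitute T = exp(τ)u.
Then T_τ = exp(τ)(u_τ + u), T_xx = exp(τ)u_xx; substituting and dividing by exp(τ), the lower-order terms cancel: u_τ = 2u_xx (standard heat equation).
Data for u: u(x,0) = T(x,0) = -sin(4x) + 2sin(5x). The boundary conditions carry over: u(0,τ) = u(π,τ) = 0.
Separating variables: u = Σ c_n exp(-2n²τ) sin(nx). From u(x,0) = -sin(4x) + 2sin(5x): c_4=-1, c_5=2.
So u(x,τ) = -exp(-32τ)sin(4x) + 2exp(-50τ)sin(5x), and T(x,τ) = exp(τ)u(x,τ).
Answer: T(x, τ) = -exp(-31τ)sin(4x) + 2exp(-49τ)sin(5x)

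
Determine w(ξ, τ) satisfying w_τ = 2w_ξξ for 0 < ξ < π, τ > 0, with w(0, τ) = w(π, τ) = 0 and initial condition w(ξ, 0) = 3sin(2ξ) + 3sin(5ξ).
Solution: Separating variables: w = Σ c_n exp(-2n²τ) sin(nξ). From w(ξ,0) = 3sin(2ξ) + 3sin(5ξ): c_2=3, c_5=3.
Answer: w(ξ, τ) = 3exp(-8τ)sin(2ξ) + 3exp(-50τ)sin(5ξ)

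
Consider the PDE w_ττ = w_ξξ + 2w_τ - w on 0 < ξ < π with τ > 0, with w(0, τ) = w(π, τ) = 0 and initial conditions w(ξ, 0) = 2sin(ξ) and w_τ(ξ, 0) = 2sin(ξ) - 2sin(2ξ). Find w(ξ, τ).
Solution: Substitute w = exp(τ)u.
Then w_τ = exp(τ)(u_τ + u), w_ττ = exp(τ)(u_ττ + 2u_τ + u), w_ξξ = exp(τ)u_ξξ; substituting and dividing by exp(τ), the lower-order terms cancel: u_ττ = u_ξξ (standard wave equation).
Data for u: u(ξ,0) = w(ξ,0) = 2sin(ξ); u_τ(ξ,0) = w_τ(ξ,0) - w(ξ,0) = -2sin(2ξ). The boundary conditions carry over: u(0,τ) = u(π,τ) = 0.
Separating variables: u = Σ [A_n cos(ω_n τ) + B_n sin(ω_n τ)] sin(nξ), ω_n = n. From ICs (B_n = velocity coefficient / ω_n): A_1=2, B_2=-1.
So u(ξ,τ) = 2sin(ξ)cos(τ) - sin(2ξ)sin(2τ), and w(ξ,τ) = exp(τ)u(ξ,τ).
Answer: w(ξ, τ) = 2exp(τ)sin(ξ)cos(τ) - exp(τ)sin(2ξ)sin(2τ)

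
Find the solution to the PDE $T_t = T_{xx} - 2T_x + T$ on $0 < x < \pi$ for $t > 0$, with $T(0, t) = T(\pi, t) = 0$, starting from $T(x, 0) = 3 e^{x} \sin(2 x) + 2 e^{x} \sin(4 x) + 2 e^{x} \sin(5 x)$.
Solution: Substitute $T = e^{x}u$.
Then $T_x = e^{x}(u_x + u)$, $T_{xx} = e^{x}(u_{xx} + 2u_x + u)$, $T_t = e^{x}u_t$; substituting and dividing by $e^{x}$, the lower-order terms cancel: $u_t = u_{xx}$ (standard heat equation).
Data for $u$: $u(x,0) = e^{-x}T(x,0) = 3 \sin(2 x) + 2 \sin(4 x) + 2 \sin(5 x)$. The boundary conditions carry over: $u(0,t) = u(\pi,t) = 0$.
Separating variables: $u = \sum c_n e^{-n^2t} \sin(nx)$. From $u(x,0) = 3 \sin(2 x) + 2 \sin(4 x) + 2 \sin(5 x)$: $c_2=3, c_4=2, c_5=2$.
So $u(x,t) = 3 e^{-4 t} \sin(2 x) + 2 e^{-16 t} \sin(4 x) + 2 e^{-25 t} \sin(5 x)$, and $T(x,t) = e^{x}u(x,t)$.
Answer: $T(x, t) = 3 e^{-4 t} e^{x} \sin(2 x) + 2 e^{-16 t} e^{x} \sin(4 x) + 2 e^{-25 t} e^{x} \sin(5 x)$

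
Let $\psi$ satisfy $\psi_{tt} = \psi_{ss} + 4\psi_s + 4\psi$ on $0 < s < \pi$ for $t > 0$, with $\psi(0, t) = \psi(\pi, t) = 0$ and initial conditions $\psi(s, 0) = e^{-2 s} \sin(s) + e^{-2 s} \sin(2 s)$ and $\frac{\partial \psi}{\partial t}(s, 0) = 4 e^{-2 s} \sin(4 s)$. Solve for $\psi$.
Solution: Substitute $\psi = e^{-2s}u$, i.e. $u = e^{2s}\psi$.
By the product rule, $\psi_s = e^{-2s}(u_s - 2u)$, $\psi_{ss} = e^{-2s}(u_{ss} - 4u_s + 4u)$, $\psi_{tt} = e^{-2s}u_{tt}$.
Substituting into the PDE and dividing by $e^{-2s}$: $u_{tt} = (u_{ss} - 4u_s + 4u) + 4(u_s - 2u) + 4u$.
The lower-order terms cancel, leaving the standard wave equation $u_{tt} = u_{ss}$.
Initial data for $u$: $u(s,0) = e^{2s}\psi(s,0) = \sin(s) + \sin(2 s)$; $u_t(s,0) = e^{2s}\psi_t(s,0) = 4 \sin(4 s)$. The boundary conditions carry over: $u(0,t) = u(\pi,t) = 0$.
Solve for $u$:
  Using separation of variables $u = X(s)T(t)$:
  Eigenfunctions: $\sin(ns)$, $n = 1, 2, 3, \ldots$
  General solution: $u(s, t) = \sum [A_n \cos(n t) + B_n \sin(n t)] \sin(ns)$
  From $u(s,0) = \sin(s) + \sin(2 s)$: $A_1=1, A_2=1$. From $u_t(s,0) = 4 \sin(4 s)$, using $u_t(s,0) = \sum \omega_n B_n \sin(ns)$ with $\omega_n = n$: $B_4 = 4/4 = 1$.
Hence $u(s,t) = \sin(s) \cos(t) + \sin(2 s) \cos(2 t) + \sin(4 s) \sin(4 t)$.
Transform back: $\psi(s,t) = e^{-2s}u(s,t)$.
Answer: $\psi(s, t) = e^{-2 s} \sin(s) \cos(t) + e^{-2 s} \sin(2 s) \cos(2 t) + e^{-2 s} \sin(4 s) \sin(4 t)$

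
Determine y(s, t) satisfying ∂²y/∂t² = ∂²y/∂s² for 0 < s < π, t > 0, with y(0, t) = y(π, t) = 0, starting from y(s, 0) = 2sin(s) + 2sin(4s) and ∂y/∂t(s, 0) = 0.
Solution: Using separation of variables y = X(s)T(t):
Eigenfunctions: sin(ns), n = 1, 2, 3, ...
General solution: y(s, t) = Σ [A_n cos(n t) + B_n sin(n t)] sin(ns)
From y(s,0) = 2sin(s) + 2sin(4s): A_1=2, A_4=2. From y_t(s,0) = 0: all B_n = 0.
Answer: y(s, t) = 2sin(s)cos(t) + 2sin(4s)cos(4t)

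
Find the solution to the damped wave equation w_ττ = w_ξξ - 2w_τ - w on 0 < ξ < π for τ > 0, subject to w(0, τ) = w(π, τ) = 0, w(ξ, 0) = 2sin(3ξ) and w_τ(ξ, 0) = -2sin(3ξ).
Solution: Substitute w = exp(-τ)u, i.e. u = exp(τ)w.
By the product rule, w_τ = exp(-τ)(u_τ - u), w_ττ = exp(-τ)(u_ττ - 2u_τ + u), w_ξξ = exp(-τ)u_ξξ.
Substituting into the PDE and dividing by exp(-τ): u_ττ - 2u_τ + u = u_ξξ - 2(u_τ - u) - u.
The lower-order terms cancel, leaving the standard wave equation u_ττ = u_ξξ.
Initial data for u: u(ξ,0) = w(ξ,0) = 2sin(3ξ); u_τ(ξ,0) = w_τ(ξ,0) + w(ξ,0) = 0. The boundary conditions carry over: u(0,τ) = u(π,τ) = 0.
Solve for u:
  Using separation of variables u = X(ξ)T(τ):
  Eigenfunctions: sin(nξ), n = 1, 2, 3, ...
  General solution: u(ξ, τ) = Σ [A_n cos(n τ) + B_n sin(n τ)] sin(nξ)
  From u(ξ,0) = 2sin(3ξ): A_3=2. From u_τ(ξ,0) = 0: all B_n = 0.
Hence u(ξ,τ) = 2sin(3ξ)cos(3τ).
Transform back: w(ξ,τ) = exp(-τ)u(ξ,τ).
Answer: w(ξ, τ) = 2exp(-τ)sin(3ξ)cos(3τ)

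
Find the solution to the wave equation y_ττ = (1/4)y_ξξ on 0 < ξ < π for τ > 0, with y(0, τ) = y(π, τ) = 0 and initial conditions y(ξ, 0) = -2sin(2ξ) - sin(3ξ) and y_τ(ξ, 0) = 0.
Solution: Using separation of variables y = X(ξ)T(τ):
Eigenfunctions: sin(nξ), n = 1, 2, 3, ...
General solution: y(ξ, τ) = Σ [A_n cos(n τ/2) + B_n sin(n τ/2)] sin(nξ)
From y(ξ,0) = -2sin(2ξ) - sin(3ξ): A_2=-2, A_3=-1. From y_τ(ξ,0) = 0: all B_n = 0.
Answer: y(ξ, τ) = -2sin(2ξ)cos(τ) - sin(3ξ)cos(3τ/2)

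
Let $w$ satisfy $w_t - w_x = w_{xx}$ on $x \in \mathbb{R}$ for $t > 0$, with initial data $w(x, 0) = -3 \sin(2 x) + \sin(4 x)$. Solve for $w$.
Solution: Moving frame: $\eta = x + t$, $\sigma = t$, $w = u(\eta,\sigma)$, so $w_t = u_{\sigma} + u_{\eta}$ and $w_{xx} = u_{\eta\eta}$.
Hence $w_t - w_x = u_{\sigma}$ and the PDE becomes the heat equation $u_{\sigma} = u_{\eta\eta}$ on $\eta \in \mathbb{R}$.
Initial data: $u(\eta,0) = w(\eta,0) = -3 \sin(2 \eta) + \sin(4 \eta)$. Each mode $\sin(n\eta)$ decays as $e^{-n^2\sigma}$ on $\mathbb{R}$, so $u(\eta,\sigma) = \sum c_n e^{-n^2\sigma} \sin(n\eta)$ with $c_2=-3, c_4=1$: $u(\eta,\sigma) = -3 e^{-4 \sigma} \sin(2 \eta) + e^{-16 \sigma} \sin(4 \eta)$.
Substituting back: $w(x,t) = u(x + t, t)$.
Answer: $w(x, t) = -3 e^{-4 t} \sin(2 t + 2 x) + e^{-16 t} \sin(4 t + 4 x)$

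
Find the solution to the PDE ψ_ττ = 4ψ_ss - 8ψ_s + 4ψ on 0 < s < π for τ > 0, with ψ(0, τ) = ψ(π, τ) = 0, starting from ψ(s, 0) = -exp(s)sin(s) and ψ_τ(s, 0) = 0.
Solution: Substitute ψ = exp(s)u, i.e. u = exp(-s)ψ.
By the product rule, ψ_s = exp(s)(u_s + u), ψ_ss = exp(s)(u_ss + 2u_s + u), ψ_ττ = exp(s)u_ττ.
Substituting into the PDE and dividing by exp(s): u_ττ = 4(u_ss + 2u_s + u) - 8(u_s + u) + 4u.
The lower-order terms cancel, leaving the standard wave equation u_ττ = 4u_ss.
Initial data for u: u(s,0) = exp(-s)ψ(s,0) = -sin(s); u_τ(s,0) = exp(-s)ψ_τ(s,0) = 0. The boundary conditions carry over: u(0,τ) = u(π,τ) = 0.
Solve for u:
  Using separation of variables u = X(s)T(τ):
  Eigenfunctions: sin(ns), n = 1, 2, 3, ...
  General solution: u(s, τ) = Σ [A_n cos(2n τ) + B_n sin(2n τ)] sin(ns)
  From u(s,0) = -sin(s): A_1=-1. From u_τ(s,0) = 0: all B_n = 0.
Hence u(s,τ) = -sin(s)cos(2τ).
Transform back: ψ(s,τ) = exp(s)u(s,τ).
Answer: ψ(s, τ) = -exp(s)sin(s)cos(2τ)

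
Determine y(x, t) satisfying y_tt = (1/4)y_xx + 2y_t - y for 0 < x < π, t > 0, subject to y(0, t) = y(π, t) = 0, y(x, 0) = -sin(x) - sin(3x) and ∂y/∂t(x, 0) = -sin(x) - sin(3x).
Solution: Substitute y = exp(t)u, i.e. u = exp(-t)y.
By the product rule, y_t = exp(t)(u_t + u), y_tt = exp(t)(u_tt + 2u_t + u), y_xx = exp(t)u_xx.
Substituting into the PDE and dividing by exp(t): u_tt + 2u_t + u = (1/4)u_xx + 2(u_t + u) - u.
The lower-order terms cancel, leaving the standard wave equation u_tt = (1/4)u_xx.
Initial data for u: u(x,0) = y(x,0) = -sin(x) - sin(3x); u_t(x,0) = y_t(x,0) - y(x,0) = 0. The boundary conditions carry over: u(0,t) = u(π,t) = 0.
Solve for u:
  Using separation of variables u = X(x)T(t):
  Eigenfunctions: sin(nx), n = 1, 2, 3, ...
  General solution: u(x, t) = Σ [A_n cos(n t/2) + B_n sin(n t/2)] sin(nx)
  From u(x,0) = -sin(x) - sin(3x): A_1=-1, A_3=-1. From u_t(x,0) = 0: all B_n = 0.
Hence u(x,t) = -sin(x)cos(t/2) - sin(3x)cos(3t/2).
Transform back: y(x,t) = exp(t)u(x,t).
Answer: y(x, t) = -exp(t)sin(x)cos(t/2) - exp(t)sin(3x)cos(3t/2)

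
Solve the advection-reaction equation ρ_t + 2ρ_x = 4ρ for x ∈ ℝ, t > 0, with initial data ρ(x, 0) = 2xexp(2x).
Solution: Substitute ρ = exp(2x)u, i.e. u = exp(-2x)ρ.
By the product rule, ρ_x = exp(2x)(u_x + 2u), ρ_t = exp(2x)u_t.
Substituting into the PDE and dividing by exp(2x): u_t + 2(u_x + 2u) = 4u.
The lower-order terms cancel, leaving the standard advection equation u_t + 2u_x = 0.
Initial data for u: u(x,0) = exp(-2x)ρ(x,0) = 2x.
Solve for u:
  By method of characteristics (waves move right with speed 2):
  Along characteristics x - 2t = const, u is constant, so u(x,t) = f(x - 2t) with f = u(·, 0).
Hence u(x,t) = -4t + 2x.
Transform back: ρ(x,t) = exp(2x)u(x,t).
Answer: ρ(x, t) = -4texp(2x) + 2xexp(2x)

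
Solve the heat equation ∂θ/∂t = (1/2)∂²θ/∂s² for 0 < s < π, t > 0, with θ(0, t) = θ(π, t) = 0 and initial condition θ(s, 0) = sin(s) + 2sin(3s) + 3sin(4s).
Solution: Using separation of variables θ = X(s)G(t):
Eigenfunctions: sin(ns), n = 1, 2, 3, ...
General solution: θ(s, t) = Σ c_n sin(ns) exp(-n² t/2)
Matching θ(s,0) = sin(s) + 2sin(3s) + 3sin(4s) term by term: c_1=1, c_3=2, c_4=3.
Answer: θ(s, t) = 3exp(-8t)sin(4s) + exp(-t/2)sin(s) + 2exp(-9t/2)sin(3s)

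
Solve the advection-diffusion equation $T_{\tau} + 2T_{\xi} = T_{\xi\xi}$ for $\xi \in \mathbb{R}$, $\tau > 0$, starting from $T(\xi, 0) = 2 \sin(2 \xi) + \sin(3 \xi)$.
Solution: Change to a moving frame: let $\eta = \xi - 2\tau$, $\sigma = \tau$ and write $T(\xi,\tau) = u(\eta,\sigma)$.
By the chain rule $T_{\tau} = u_{\sigma} - 2u_{\eta}$, $T_{\xi} = u_{\eta}$, $T_{\xi\xi} = u_{\eta\eta}$.
Then $T_{\tau} + 2T_{\xi} = u_{\sigma}$: the advection term cancels and the PDE becomes the heat equation $u_{\sigma} = u_{\eta\eta}$ on $\eta \in \mathbb{R}$.
Initial data: $u(\eta,0) = T(\eta,0) = 2 \sin(2 \eta) + \sin(3 \eta)$.
On $\eta \in \mathbb{R}$ each mode satisfies $(\sin(n\eta))'' = -n^2 \sin(n\eta)$, so $e^{-n^2\sigma} \sin(n\eta)$ solves the heat equation; by superposition $u(\eta,\sigma) = \sum c_n e^{-n^2\sigma} \sin(n\eta)$.
Reading off the coefficients: $c_2=2, c_3=1$, so $u(\eta,\sigma) = 2 e^{-4 \sigma} \sin(2 \eta) + e^{-9 \sigma} \sin(3 \eta)$.
Substituting back $\eta = \xi - 2\tau$, $\sigma = \tau$: $T(\xi,\tau) = u(\xi - 2\tau, \tau)$.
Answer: $T(\xi, \tau) = -2 e^{-4 \tau} \sin(4 \tau - 2 \xi) -  e^{-9 \tau} \sin(6 \tau - 3 \xi)$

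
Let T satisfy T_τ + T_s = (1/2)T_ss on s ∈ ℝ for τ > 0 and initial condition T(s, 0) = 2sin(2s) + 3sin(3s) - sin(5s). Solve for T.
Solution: Change to a moving frame: let η = s - τ, σ = τ and write T(s,τ) = u(η,σ).
By the chain rule T_τ = u_σ - u_η, T_s = u_η, T_ss = u_ηη.
Then T_τ + T_s = u_σ: the advection term cancels and the PDE becomes the heat equation u_σ = (1/2)u_ηη on η ∈ ℝ.
Initial data: u(η,0) = T(η,0) = 2sin(2η) + 3sin(3η) - sin(5η).
On η ∈ ℝ each mode satisfies (sin(nη))″ = -n² sin(nη), so exp(-n²σ/2) sin(nη) solves the heat equation; by superposition u(η,σ) = Σ c_n exp(-n²σ/2) sin(nη).
Reading off the coefficients: c_2=2, c_3=3, c_5=-1, so u(η,σ) = 2exp(-2σ)sin(2η) + 3exp(-9σ/2)sin(3η) - exp(-25σ/2)sin(5η).
Substituting back η = s - τ, σ = τ: T(s,τ) = u(s - τ, τ).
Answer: T(s, τ) = 2exp(-2τ)sin(2s - 2τ) + 3exp(-9τ/2)sin(3s - 3τ) - exp(-25τ/2)sin(5s - 5τ)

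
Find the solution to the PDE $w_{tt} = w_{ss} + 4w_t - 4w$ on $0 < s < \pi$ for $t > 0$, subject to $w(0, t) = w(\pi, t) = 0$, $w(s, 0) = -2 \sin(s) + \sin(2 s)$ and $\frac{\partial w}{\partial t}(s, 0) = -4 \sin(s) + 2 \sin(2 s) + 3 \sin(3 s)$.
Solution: Substitute $w = e^{2t}u$.
Then $w_t = e^{2t}(u_t + 2u)$, $w_{tt} = e^{2t}(u_{tt} + 4u_t + 4u)$, $w_{ss} = e^{2t}u_{ss}$; substituting and dividing by $e^{2t}$, the lower-order terms cancel: $u_{tt} = u_{ss}$ (standard wave equation).
Data for $u$: $u(s,0) = w(s,0) = -2 \sin(s) + \sin(2 s)$; $u_t(s,0) = w_t(s,0) - 2w(s,0) = 3 \sin(3 s)$. The boundary conditions carry over: $u(0,t) = u(\pi,t) = 0$.
Separating variables: $u = \sum [A_n \cos(\omega_n t) + B_n \sin(\omega_n t)] \sin(ns)$, $\omega_n = n$. From ICs ($B_n$ = velocity coefficient / $\omega_n$): $A_1=-2, A_2=1, B_3=1$.
So $u(s,t) = -2 \sin(s) \cos(t) + \sin(2 s) \cos(2 t) + \sin(3 s) \sin(3 t)$, and $w(s,t) = e^{2t}u(s,t)$.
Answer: $w(s, t) = -2 e^{2 t} \sin(s) \cos(t) + e^{2 t} \sin(2 s) \cos(2 t) + e^{2 t} \sin(3 s) \sin(3 t)$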